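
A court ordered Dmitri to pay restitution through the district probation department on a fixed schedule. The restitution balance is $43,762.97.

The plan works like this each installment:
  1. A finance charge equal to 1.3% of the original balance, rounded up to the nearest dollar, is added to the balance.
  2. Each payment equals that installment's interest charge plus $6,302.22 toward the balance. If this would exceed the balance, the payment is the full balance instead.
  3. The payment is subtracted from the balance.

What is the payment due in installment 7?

$6,518.65

Installment 1: $43,762.97 +$569.00 interest = $44,331.97; pay $6,871.22 → $37,460.75
Installment 2: $37,460.75 +$569.00 interest = $38,029.75; pay $6,871.22 → $31,158.53
Installment 3: $31,158.53 +$569.00 interest = $31,727.53; pay $6,871.22 → $24,856.31
Installment 4: $24,856.31 +$569.00 interest = $25,425.31; pay $6,871.22 → $18,554.09
Installment 5: $18,554.09 +$569.00 interest = $19,123.09; pay $6,871.22 → $12,251.87
Installment 6: $12,251.87 +$569.00 interest = $12,820.87; pay $6,871.22 → $5,949.65
Installment 7: $5,949.65 +$569.00 interest = $6,518.65; pay $6,518.65 → $0.00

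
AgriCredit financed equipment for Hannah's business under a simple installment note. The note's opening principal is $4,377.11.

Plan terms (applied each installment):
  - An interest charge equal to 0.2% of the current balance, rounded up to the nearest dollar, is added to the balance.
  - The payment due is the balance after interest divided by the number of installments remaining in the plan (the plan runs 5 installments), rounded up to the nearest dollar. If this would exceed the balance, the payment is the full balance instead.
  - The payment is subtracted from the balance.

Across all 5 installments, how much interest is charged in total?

$29.00

Installment 1: $4,377.11 +$9.00 interest = $4,386.11; pay $878.00 → $3,508.11
Installment 2: $3,508.11 +$8.00 interest = $3,516.11; pay $880.00 → $2,636.11
Installment 3: $2,636.11 +$6.00 interest = $2,642.11; pay $881.00 → $1,761.11
Installment 4: $1,761.11 +$4.00 interest = $1,765.11; pay $883.00 → $882.11
Installment 5: $882.11 +$2.00 interest = $884.11; pay $884.11 → $0.00
Total interest: $9.00 + $8.00 + $6.00 + $4.00 + $2.00 = $29.00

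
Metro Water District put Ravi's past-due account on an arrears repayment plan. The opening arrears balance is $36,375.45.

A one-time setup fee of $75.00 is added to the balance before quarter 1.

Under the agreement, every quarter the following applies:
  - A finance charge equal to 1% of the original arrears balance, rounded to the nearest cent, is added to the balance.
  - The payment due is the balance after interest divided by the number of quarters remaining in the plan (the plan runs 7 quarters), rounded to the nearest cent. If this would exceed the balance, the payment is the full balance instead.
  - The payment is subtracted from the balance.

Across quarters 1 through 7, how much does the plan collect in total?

$38,996.70

Quarter 1: opening $36,450.45; interest $363.75 → $36,814.20; payment $5,259.17; balance $31,555.03
Quarter 2: opening $31,555.03; interest $363.75 → $31,918.78; payment $5,319.80; balance $26,598.98
Quarter 3: opening $26,598.98; interest $363.75 → $26,962.73; payment $5,392.55; balance $21,570.18
Quarter 4: opening $21,570.18; interest $363.75 → $21,933.93; payment $5,483.48; balance $16,450.45
Quarter 5: opening $16,450.45; interest $363.75 → $16,814.20; payment $5,604.73; balance $11,209.47
Quarter 6: opening $11,209.47; interest $363.75 → $11,573.22; payment $5,786.61; balance $5,786.61
Quarter 7: opening $5,786.61; interest $363.75 → $6,150.36; payment $6,150.36; balance $0.00
Total paid: $38,996.70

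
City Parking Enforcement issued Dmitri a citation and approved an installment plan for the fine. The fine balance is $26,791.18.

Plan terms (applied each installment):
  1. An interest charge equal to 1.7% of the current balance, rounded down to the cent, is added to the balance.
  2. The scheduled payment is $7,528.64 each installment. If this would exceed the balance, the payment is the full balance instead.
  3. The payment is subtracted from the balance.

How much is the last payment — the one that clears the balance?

Installment 1: opening $26,791.18; interest $455.45 → $27,246.63; payment $7,528.64; balance $19,717.99
Installment 2: opening $19,717.99; interest $335.20 → $20,053.19; payment $7,528.64; balance $12,524.55
Installment 3: opening $12,524.55; interest $212.91 → $12,737.46; payment $7,528.64; balance $5,208.82
Installment 4: opening $5,208.82; interest $88.54 → $5,297.36; payment $5,297.36; balance $0.00

$5,297.36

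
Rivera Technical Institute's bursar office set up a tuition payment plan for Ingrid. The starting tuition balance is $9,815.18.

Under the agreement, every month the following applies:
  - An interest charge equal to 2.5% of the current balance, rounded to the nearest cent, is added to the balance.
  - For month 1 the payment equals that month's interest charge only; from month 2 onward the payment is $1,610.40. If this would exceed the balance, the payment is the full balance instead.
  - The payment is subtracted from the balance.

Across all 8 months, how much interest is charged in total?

Month 1: $9,815.18 +$245.38 interest = $10,060.56; pay $245.38 → $9,815.18
Month 2: $9,815.18 +$245.38 interest = $10,060.56; pay $1,610.40 → $8,450.16
Month 3: $8,450.16 +$211.25 interest = $8,661.41; pay $1,610.40 → $7,051.01
Month 4: $7,051.01 +$176.28 interest = $7,227.29; pay $1,610.40 → $5,616.89
Month 5: $5,616.89 +$140.42 interest = $5,757.31; pay $1,610.40 → $4,146.91
Month 6: $4,146.91 +$103.67 interest = $4,250.58; pay $1,610.40 → $2,640.18
Month 7: $2,640.18 +$66.00 interest = $2,706.18; pay $1,610.40 → $1,095.78
Month 8: $1,095.78 +$27.39 interest = $1,123.17; pay $1,123.17 → $0.00
Total interest: $245.38 + $245.38 + $211.25 + $176.28 + $140.42 + $103.67 + $66.00 + $27.39 = $1,215.77

$1,215.77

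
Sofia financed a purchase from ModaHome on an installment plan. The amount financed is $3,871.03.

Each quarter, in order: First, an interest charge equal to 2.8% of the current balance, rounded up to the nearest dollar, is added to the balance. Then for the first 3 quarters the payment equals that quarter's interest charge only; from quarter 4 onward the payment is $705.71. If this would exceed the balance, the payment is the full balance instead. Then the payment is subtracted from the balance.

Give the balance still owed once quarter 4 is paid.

$3,274.32

# | Opening | Interest | Payment | End bal
1 | $3,871.03 | $109.00 | $109.00 | $3,871.03
2 | $3,871.03 | $109.00 | $109.00 | $3,871.03
3 | $3,871.03 | $109.00 | $109.00 | $3,871.03
4 | $3,871.03 | $109.00 | $705.71 | $3,274.32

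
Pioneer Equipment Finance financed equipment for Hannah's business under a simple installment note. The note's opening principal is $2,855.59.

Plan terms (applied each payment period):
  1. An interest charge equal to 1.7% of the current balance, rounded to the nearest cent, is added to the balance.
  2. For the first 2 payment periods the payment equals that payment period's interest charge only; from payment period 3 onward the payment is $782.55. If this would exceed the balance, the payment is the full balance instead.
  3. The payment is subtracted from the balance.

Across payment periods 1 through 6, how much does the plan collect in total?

$3,071.16

Payment period 1: $2,855.59 +$48.55 interest = $2,904.14; pay $48.55 → $2,855.59
Payment period 2: $2,855.59 +$48.55 interest = $2,904.14; pay $48.55 → $2,855.59
Payment period 3: $2,855.59 +$48.55 interest = $2,904.14; pay $782.55 → $2,121.59
Payment period 4: $2,121.59 +$36.07 interest = $2,157.66; pay $782.55 → $1,375.11
Payment period 5: $1,375.11 +$23.38 interest = $1,398.49; pay $782.55 → $615.94
Payment period 6: $615.94 +$10.47 interest = $626.41; pay $626.41 → $0.00
Total paid: $3,071.16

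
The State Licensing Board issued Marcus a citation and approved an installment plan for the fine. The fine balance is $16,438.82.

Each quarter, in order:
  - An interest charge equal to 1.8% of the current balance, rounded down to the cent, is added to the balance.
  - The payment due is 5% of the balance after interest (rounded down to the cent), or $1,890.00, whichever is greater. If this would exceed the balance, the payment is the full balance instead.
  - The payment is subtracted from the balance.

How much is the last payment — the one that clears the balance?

$1,032.55

Quarter 1: opening $16,438.82; interest $295.89 → $16,734.71; payment $1,890.00; balance $14,844.71
Quarter 2: opening $14,844.71; interest $267.20 → $15,111.91; payment $1,890.00; balance $13,221.91
Quarter 3: opening $13,221.91; interest $237.99 → $13,459.90; payment $1,890.00; balance $11,569.90
Quarter 4: opening $11,569.90; interest $208.25 → $11,778.15; payment $1,890.00; balance $9,888.15
Quarter 5: opening $9,888.15; interest $177.98 → $10,066.13; payment $1,890.00; balance $8,176.13
Quarter 6: opening $8,176.13; interest $147.17 → $8,323.30; payment $1,890.00; balance $6,433.30
Quarter 7: opening $6,433.30; interest $115.79 → $6,549.09; payment $1,890.00; balance $4,659.09
Quarter 8: opening $4,659.09; interest $83.86 → $4,742.95; payment $1,890.00; balance $2,852.95
Quarter 9: opening $2,852.95; interest $51.35 → $2,904.30; payment $1,890.00; balance $1,014.30
Quarter 10: opening $1,014.30; interest $18.25 → $1,032.55; payment $1,032.55; balance $0.00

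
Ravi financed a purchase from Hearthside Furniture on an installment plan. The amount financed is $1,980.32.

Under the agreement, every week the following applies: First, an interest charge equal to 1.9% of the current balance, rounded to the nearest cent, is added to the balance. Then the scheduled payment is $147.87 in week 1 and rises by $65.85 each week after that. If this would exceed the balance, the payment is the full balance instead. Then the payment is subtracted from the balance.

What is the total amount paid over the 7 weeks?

# | Opening | Interest | Payment | End bal
1 | $1,980.32 | $37.63 | $147.87 | $1,870.08
2 | $1,870.08 | $35.53 | $213.72 | $1,691.89
3 | $1,691.89 | $32.15 | $279.57 | $1,444.47
4 | $1,444.47 | $27.44 | $345.42 | $1,126.49
5 | $1,126.49 | $21.40 | $411.27 | $736.62
6 | $736.62 | $14.00 | $477.12 | $273.50
7 | $273.50 | $5.20 | $278.70 | $0.00
Total paid: $2,153.67

$2,153.67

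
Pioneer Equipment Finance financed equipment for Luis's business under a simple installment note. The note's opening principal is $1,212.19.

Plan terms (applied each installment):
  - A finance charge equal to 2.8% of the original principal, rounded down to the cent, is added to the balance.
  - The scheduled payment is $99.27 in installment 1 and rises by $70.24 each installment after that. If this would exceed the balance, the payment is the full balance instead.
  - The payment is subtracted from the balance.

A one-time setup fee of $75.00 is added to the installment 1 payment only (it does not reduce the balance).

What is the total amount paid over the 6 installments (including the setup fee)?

Installment 1: $1,212.19 +$33.94 interest = $1,246.13; pay $99.27 (+ $75.00 fee) → $1,146.86
Installment 2: $1,146.86 +$33.94 interest = $1,180.80; pay $169.51 → $1,011.29
Installment 3: $1,011.29 +$33.94 interest = $1,045.23; pay $239.75 → $805.48
Installment 4: $805.48 +$33.94 interest = $839.42; pay $309.99 → $529.43
Installment 5: $529.43 +$33.94 interest = $563.37; pay $380.23 → $183.14
Installment 6: $183.14 +$33.94 interest = $217.08; pay $217.08 → $0.00
Total paid: $1,490.83

$1,490.83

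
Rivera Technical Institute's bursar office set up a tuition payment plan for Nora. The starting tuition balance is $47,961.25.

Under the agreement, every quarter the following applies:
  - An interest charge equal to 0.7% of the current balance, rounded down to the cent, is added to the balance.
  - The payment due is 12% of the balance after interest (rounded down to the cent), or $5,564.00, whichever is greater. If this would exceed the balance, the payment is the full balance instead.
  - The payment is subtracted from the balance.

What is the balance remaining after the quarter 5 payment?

$21,213.13

Quarter 1: opening $47,961.25; interest $335.72 → $48,296.97; payment $5,795.63; balance $42,501.34
Quarter 2: opening $42,501.34; interest $297.50 → $42,798.84; payment $5,564.00; balance $37,234.84
Quarter 3: opening $37,234.84; interest $260.64 → $37,495.48; payment $5,564.00; balance $31,931.48
Quarter 4: opening $31,931.48; interest $223.52 → $32,155.00; payment $5,564.00; balance $26,591.00
Quarter 5: opening $26,591.00; interest $186.13 → $26,777.13; payment $5,564.00; balance $21,213.13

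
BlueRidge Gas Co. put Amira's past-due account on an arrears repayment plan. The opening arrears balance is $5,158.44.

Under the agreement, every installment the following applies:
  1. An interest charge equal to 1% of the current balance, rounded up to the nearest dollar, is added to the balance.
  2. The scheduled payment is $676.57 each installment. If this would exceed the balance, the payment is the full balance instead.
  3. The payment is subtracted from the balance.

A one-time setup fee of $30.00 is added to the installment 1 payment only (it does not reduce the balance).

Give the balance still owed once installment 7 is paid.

Installment 1: $5,158.44 +$52.00 interest = $5,210.44; pay $676.57 (+ $30.00 fee) → $4,533.87
Installment 2: $4,533.87 +$46.00 interest = $4,579.87; pay $676.57 → $3,903.30
Installment 3: $3,903.30 +$40.00 interest = $3,943.30; pay $676.57 → $3,266.73
Installment 4: $3,266.73 +$33.00 interest = $3,299.73; pay $676.57 → $2,623.16
Installment 5: $2,623.16 +$27.00 interest = $2,650.16; pay $676.57 → $1,973.59
Installment 6: $1,973.59 +$20.00 interest = $1,993.59; pay $676.57 → $1,317.02
Installment 7: $1,317.02 +$14.00 interest = $1,331.02; pay $676.57 → $654.45

$654.45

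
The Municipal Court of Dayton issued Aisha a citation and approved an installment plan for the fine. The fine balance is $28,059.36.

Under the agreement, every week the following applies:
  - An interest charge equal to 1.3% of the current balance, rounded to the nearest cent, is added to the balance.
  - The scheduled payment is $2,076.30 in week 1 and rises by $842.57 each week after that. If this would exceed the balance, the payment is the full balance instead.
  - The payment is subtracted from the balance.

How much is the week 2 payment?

$2,918.87

Week 1: opening $28,059.36; interest $364.77 → $28,424.13; payment $2,076.30; balance $26,347.83
Week 2: opening $26,347.83; interest $342.52 → $26,690.35; payment $2,918.87; balance $23,771.48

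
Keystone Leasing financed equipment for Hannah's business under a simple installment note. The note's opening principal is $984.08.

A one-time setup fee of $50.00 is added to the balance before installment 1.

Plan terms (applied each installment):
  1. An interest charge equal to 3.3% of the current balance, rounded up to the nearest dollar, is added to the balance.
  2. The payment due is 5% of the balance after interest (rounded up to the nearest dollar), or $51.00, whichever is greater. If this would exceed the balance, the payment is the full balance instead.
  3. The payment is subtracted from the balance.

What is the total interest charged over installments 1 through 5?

$167.00

Installment 1: opening $1,034.08; interest $35.00 → $1,069.08; payment $54.00; balance $1,015.08
Installment 2: opening $1,015.08; interest $34.00 → $1,049.08; payment $53.00; balance $996.08
Installment 3: opening $996.08; interest $33.00 → $1,029.08; payment $52.00; balance $977.08
Installment 4: opening $977.08; interest $33.00 → $1,010.08; payment $51.00; balance $959.08
Installment 5: opening $959.08; interest $32.00 → $991.08; payment $51.00; balance $940.08
Total interest: $35.00 + $34.00 + $33.00 + $33.00 + $32.00 = $167.00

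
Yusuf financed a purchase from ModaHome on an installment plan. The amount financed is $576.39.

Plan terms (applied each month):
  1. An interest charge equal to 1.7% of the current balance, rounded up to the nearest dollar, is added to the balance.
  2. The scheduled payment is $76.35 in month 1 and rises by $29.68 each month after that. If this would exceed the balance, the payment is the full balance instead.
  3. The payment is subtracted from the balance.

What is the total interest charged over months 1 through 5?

$35.00

Month 1: $576.39 +$10.00 interest = $586.39; pay $76.35 → $510.04
Month 2: $510.04 +$9.00 interest = $519.04; pay $106.03 → $413.01
Month 3: $413.01 +$8.00 interest = $421.01; pay $135.71 → $285.30
Month 4: $285.30 +$5.00 interest = $290.30; pay $165.39 → $124.91
Month 5: $124.91 +$3.00 interest = $127.91; pay $127.91 → $0.00
Total interest: $10.00 + $9.00 + $8.00 + $5.00 + $3.00 = $35.00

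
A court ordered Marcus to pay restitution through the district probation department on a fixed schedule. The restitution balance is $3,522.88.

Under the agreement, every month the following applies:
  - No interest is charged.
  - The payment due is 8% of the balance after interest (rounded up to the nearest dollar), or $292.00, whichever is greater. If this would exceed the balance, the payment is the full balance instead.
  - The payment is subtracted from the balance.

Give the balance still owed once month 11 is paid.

# | Opening | Payment | End bal
1 | $3,522.88 | $292.00 | $3,230.88
2 | $3,230.88 | $292.00 | $2,938.88
3 | $2,938.88 | $292.00 | $2,646.88
4 | $2,646.88 | $292.00 | $2,354.88
5 | $2,354.88 | $292.00 | $2,062.88
6 | $2,062.88 | $292.00 | $1,770.88
7 | $1,770.88 | $292.00 | $1,478.88
8 | $1,478.88 | $292.00 | $1,186.88
9 | $1,186.88 | $292.00 | $894.88
10 | $894.88 | $292.00 | $602.88
11 | $602.88 | $292.00 | $310.88

$310.88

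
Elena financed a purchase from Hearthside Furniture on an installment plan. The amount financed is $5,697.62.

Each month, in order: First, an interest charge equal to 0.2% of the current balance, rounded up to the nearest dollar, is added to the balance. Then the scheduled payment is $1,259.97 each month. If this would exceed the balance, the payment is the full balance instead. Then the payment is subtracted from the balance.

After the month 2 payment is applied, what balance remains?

$3,198.68

# | Opening | Interest | Payment | End bal
1 | $5,697.62 | $12.00 | $1,259.97 | $4,449.65
2 | $4,449.65 | $9.00 | $1,259.97 | $3,198.68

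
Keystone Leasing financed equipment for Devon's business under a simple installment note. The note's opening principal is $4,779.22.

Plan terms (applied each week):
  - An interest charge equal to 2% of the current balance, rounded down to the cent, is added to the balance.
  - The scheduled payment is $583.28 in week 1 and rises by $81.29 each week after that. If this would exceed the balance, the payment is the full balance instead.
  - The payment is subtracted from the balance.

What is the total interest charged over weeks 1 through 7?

$399.20

# | Opening | Interest | Payment | End bal
1 | $4,779.22 | $95.58 | $583.28 | $4,291.52
2 | $4,291.52 | $85.83 | $664.57 | $3,712.78
3 | $3,712.78 | $74.25 | $745.86 | $3,041.17
4 | $3,041.17 | $60.82 | $827.15 | $2,274.84
5 | $2,274.84 | $45.49 | $908.44 | $1,411.89
6 | $1,411.89 | $28.23 | $989.73 | $450.39
7 | $450.39 | $9.00 | $459.39 | $0.00
Total interest: $95.58 + $85.83 + $74.25 + $60.82 + $45.49 + $28.23 + $9.00 = $399.20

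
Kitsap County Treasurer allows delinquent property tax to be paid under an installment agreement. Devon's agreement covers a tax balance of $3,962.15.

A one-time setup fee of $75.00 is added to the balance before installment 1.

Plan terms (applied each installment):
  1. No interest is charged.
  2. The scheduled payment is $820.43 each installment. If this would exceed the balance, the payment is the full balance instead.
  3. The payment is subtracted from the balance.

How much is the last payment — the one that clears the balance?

$755.43

Installment 1: opening $4,037.15; payment $820.43; balance $3,216.72
Installment 2: opening $3,216.72; payment $820.43; balance $2,396.29
Installment 3: opening $2,396.29; payment $820.43; balance $1,575.86
Installment 4: opening $1,575.86; payment $820.43; balance $755.43
Installment 5: opening $755.43; payment $755.43; balance $0.00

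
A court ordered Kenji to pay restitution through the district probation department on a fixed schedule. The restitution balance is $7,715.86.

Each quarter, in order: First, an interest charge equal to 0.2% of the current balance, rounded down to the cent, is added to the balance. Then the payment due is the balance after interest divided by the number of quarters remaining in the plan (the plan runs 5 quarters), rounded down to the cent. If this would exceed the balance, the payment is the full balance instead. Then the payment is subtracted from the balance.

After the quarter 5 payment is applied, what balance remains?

$0.00

Quarter 1: $7,715.86 +$15.43 interest = $7,731.29; pay $1,546.25 → $6,185.04
Quarter 2: $6,185.04 +$12.37 interest = $6,197.41; pay $1,549.35 → $4,648.06
Quarter 3: $4,648.06 +$9.29 interest = $4,657.35; pay $1,552.45 → $3,104.90
Quarter 4: $3,104.90 +$6.20 interest = $3,111.10; pay $1,555.55 → $1,555.55
Quarter 5: $1,555.55 +$3.11 interest = $1,558.66; pay $1,558.66 → $0.00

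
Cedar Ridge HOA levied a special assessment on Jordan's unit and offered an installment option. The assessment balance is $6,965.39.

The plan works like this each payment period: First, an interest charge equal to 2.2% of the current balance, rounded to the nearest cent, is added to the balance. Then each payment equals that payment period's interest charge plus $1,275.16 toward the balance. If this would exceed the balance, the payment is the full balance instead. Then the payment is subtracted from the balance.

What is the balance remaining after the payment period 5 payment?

# | Opening | Interest | Payment | End bal
1 | $6,965.39 | $153.24 | $1,428.40 | $5,690.23
2 | $5,690.23 | $125.19 | $1,400.35 | $4,415.07
3 | $4,415.07 | $97.13 | $1,372.29 | $3,139.91
4 | $3,139.91 | $69.08 | $1,344.24 | $1,864.75
5 | $1,864.75 | $41.02 | $1,316.18 | $589.59

$589.59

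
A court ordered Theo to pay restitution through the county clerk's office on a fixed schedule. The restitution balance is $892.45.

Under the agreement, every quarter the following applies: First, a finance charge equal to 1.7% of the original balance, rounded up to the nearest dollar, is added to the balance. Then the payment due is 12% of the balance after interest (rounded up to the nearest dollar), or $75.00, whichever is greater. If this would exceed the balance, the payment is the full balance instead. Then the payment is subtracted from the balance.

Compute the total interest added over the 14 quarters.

$224.00

Quarter 1: opening $892.45; interest $16.00 → $908.45; payment $110.00; balance $798.45
Quarter 2: opening $798.45; interest $16.00 → $814.45; payment $98.00; balance $716.45
Quarter 3: opening $716.45; interest $16.00 → $732.45; payment $88.00; balance $644.45
Quarter 4: opening $644.45; interest $16.00 → $660.45; payment $80.00; balance $580.45
Quarter 5: opening $580.45; interest $16.00 → $596.45; payment $75.00; balance $521.45
Quarter 6: opening $521.45; interest $16.00 → $537.45; payment $75.00; balance $462.45
Quarter 7: opening $462.45; interest $16.00 → $478.45; payment $75.00; balance $403.45
Quarter 8: opening $403.45; interest $16.00 → $419.45; payment $75.00; balance $344.45
Quarter 9: opening $344.45; interest $16.00 → $360.45; payment $75.00; balance $285.45
Quarter 10: opening $285.45; interest $16.00 → $301.45; payment $75.00; balance $226.45
Quarter 11: opening $226.45; interest $16.00 → $242.45; payment $75.00; balance $167.45
Quarter 12: opening $167.45; interest $16.00 → $183.45; payment $75.00; balance $108.45
Quarter 13: opening $108.45; interest $16.00 → $124.45; payment $75.00; balance $49.45
Quarter 14: opening $49.45; interest $16.00 → $65.45; payment $65.45; balance $0.00
Total interest: $16.00 + $16.00 + $16.00 + $16.00 + $16.00 + $16.00 + $16.00 + $16.00 + $16.00 + $16.00 + $16.00 + $16.00 + $16.00 + $16.00 = $224.00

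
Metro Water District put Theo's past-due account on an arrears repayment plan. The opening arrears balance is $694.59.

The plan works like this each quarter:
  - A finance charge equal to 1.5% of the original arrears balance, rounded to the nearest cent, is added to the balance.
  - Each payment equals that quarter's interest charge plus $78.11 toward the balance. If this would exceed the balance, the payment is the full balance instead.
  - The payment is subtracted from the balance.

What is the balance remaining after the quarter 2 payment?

Quarter 1: $694.59 +$10.42 interest = $705.01; pay $88.53 → $616.48
Quarter 2: $616.48 +$10.42 interest = $626.90; pay $88.53 → $538.37

$538.37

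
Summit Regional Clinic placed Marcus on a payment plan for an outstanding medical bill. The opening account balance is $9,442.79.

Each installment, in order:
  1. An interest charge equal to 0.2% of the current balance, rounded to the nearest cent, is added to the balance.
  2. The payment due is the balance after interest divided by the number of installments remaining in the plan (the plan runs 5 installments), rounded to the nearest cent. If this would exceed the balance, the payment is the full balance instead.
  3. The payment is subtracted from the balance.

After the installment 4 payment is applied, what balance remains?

$1,903.71

# | Opening | Interest | Payment | End bal
1 | $9,442.79 | $18.89 | $1,892.34 | $7,569.34
2 | $7,569.34 | $15.14 | $1,896.12 | $5,688.36
3 | $5,688.36 | $11.38 | $1,899.91 | $3,799.83
4 | $3,799.83 | $7.60 | $1,903.72 | $1,903.71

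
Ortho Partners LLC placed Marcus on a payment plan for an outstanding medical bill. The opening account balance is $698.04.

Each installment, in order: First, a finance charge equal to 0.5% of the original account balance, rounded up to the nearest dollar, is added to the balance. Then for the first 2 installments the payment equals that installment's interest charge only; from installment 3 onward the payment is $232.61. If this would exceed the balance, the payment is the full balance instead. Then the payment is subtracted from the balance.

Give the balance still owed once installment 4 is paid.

$240.82

Installment 1: $698.04 +$4.00 interest = $702.04; pay $4.00 → $698.04
Installment 2: $698.04 +$4.00 interest = $702.04; pay $4.00 → $698.04
Installment 3: $698.04 +$4.00 interest = $702.04; pay $232.61 → $469.43
Installment 4: $469.43 +$4.00 interest = $473.43; pay $232.61 → $240.82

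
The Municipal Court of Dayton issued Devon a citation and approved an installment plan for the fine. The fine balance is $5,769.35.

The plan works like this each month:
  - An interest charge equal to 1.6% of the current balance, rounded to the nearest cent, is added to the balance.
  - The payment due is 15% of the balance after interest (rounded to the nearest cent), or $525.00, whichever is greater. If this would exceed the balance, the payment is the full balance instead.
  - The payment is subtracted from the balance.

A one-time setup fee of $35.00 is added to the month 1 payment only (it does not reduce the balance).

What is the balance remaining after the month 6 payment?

$2,254.16

# | Opening | Interest | Payment | Fee | End bal
1 | $5,769.35 | $92.31 | $879.25 | $35.00 | $4,982.41
2 | $4,982.41 | $79.72 | $759.32 | — | $4,302.81
3 | $4,302.81 | $68.84 | $655.75 | — | $3,715.90
4 | $3,715.90 | $59.45 | $566.30 | — | $3,209.05
5 | $3,209.05 | $51.34 | $525.00 | — | $2,735.39
6 | $2,735.39 | $43.77 | $525.00 | — | $2,254.16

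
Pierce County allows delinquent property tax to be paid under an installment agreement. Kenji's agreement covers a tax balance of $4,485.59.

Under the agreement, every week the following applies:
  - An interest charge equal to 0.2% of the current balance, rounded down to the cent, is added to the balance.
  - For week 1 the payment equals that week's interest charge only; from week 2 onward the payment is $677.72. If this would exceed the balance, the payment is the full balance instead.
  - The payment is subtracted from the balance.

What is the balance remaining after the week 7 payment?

$452.96

Week 1: opening $4,485.59; interest $8.97 → $4,494.56; payment $8.97; balance $4,485.59
Week 2: opening $4,485.59; interest $8.97 → $4,494.56; payment $677.72; balance $3,816.84
Week 3: opening $3,816.84; interest $7.63 → $3,824.47; payment $677.72; balance $3,146.75
Week 4: opening $3,146.75; interest $6.29 → $3,153.04; payment $677.72; balance $2,475.32
Week 5: opening $2,475.32; interest $4.95 → $2,480.27; payment $677.72; balance $1,802.55
Week 6: opening $1,802.55; interest $3.60 → $1,806.15; payment $677.72; balance $1,128.43
Week 7: opening $1,128.43; interest $2.25 → $1,130.68; payment $677.72; balance $452.96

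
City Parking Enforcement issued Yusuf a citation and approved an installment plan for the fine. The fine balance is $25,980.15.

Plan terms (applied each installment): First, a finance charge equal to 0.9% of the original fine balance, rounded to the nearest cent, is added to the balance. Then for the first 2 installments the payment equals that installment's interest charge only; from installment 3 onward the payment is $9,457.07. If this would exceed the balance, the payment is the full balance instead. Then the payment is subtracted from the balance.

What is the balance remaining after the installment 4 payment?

$7,533.65

Installment 1: opening $25,980.15; interest $233.82 → $26,213.97; payment $233.82; balance $25,980.15
Installment 2: opening $25,980.15; interest $233.82 → $26,213.97; payment $233.82; balance $25,980.15
Installment 3: opening $25,980.15; interest $233.82 → $26,213.97; payment $9,457.07; balance $16,756.90
Installment 4: opening $16,756.90; interest $233.82 → $16,990.72; payment $9,457.07; balance $7,533.65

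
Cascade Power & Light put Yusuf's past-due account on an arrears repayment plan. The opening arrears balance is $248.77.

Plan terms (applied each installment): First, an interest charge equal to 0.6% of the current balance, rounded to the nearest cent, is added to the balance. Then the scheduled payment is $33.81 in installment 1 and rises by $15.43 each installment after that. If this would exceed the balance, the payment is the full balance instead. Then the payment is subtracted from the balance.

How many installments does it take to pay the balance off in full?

5

Installment 1: $248.77 +$1.49 interest = $250.26; pay $33.81 → $216.45
Installment 2: $216.45 +$1.30 interest = $217.75; pay $49.24 → $168.51
Installment 3: $168.51 +$1.01 interest = $169.52; pay $64.67 → $104.85
Installment 4: $104.85 +$0.63 interest = $105.48; pay $80.10 → $25.38
Installment 5: $25.38 +$0.15 interest = $25.53; pay $25.53 → $0.00
Balance reaches $0.00 in installment 5.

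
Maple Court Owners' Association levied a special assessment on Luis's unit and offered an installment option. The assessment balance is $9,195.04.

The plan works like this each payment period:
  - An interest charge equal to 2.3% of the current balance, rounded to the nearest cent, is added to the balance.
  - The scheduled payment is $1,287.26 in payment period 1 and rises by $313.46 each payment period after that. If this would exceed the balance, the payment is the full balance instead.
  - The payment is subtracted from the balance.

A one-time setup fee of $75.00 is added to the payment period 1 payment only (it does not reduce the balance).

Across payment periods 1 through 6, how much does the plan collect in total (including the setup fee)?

$10,009.53

Payment period 1: opening $9,195.04; interest $211.49 → $9,406.53; payment $1,287.26 (+ $75.00 fee); balance $8,119.27
Payment period 2: opening $8,119.27; interest $186.74 → $8,306.01; payment $1,600.72; balance $6,705.29
Payment period 3: opening $6,705.29; interest $154.22 → $6,859.51; payment $1,914.18; balance $4,945.33
Payment period 4: opening $4,945.33; interest $113.74 → $5,059.07; payment $2,227.64; balance $2,831.43
Payment period 5: opening $2,831.43; interest $65.12 → $2,896.55; payment $2,541.10; balance $355.45
Payment period 6: opening $355.45; interest $8.18 → $363.63; payment $363.63; balance $0.00
Total paid: $10,009.53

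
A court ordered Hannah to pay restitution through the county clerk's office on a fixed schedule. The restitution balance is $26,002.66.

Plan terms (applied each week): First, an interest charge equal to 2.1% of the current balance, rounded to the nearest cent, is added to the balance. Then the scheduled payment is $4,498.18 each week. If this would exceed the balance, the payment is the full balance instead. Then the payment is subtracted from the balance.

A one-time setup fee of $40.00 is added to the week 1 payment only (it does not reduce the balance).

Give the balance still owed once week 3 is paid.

$13,895.56

Week 1: $26,002.66 +$546.06 interest = $26,548.72; pay $4,498.18 (+ $40.00 fee) → $22,050.54
Week 2: $22,050.54 +$463.06 interest = $22,513.60; pay $4,498.18 → $18,015.42
Week 3: $18,015.42 +$378.32 interest = $18,393.74; pay $4,498.18 → $13,895.56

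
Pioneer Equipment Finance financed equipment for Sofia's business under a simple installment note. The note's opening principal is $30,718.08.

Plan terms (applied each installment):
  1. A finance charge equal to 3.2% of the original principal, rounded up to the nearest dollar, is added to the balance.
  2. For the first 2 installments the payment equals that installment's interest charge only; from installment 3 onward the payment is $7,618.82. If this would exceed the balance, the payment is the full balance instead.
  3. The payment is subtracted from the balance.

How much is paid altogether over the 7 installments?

$37,599.08

Installment 1: opening $30,718.08; interest $983.00 → $31,701.08; payment $983.00; balance $30,718.08
Installment 2: opening $30,718.08; interest $983.00 → $31,701.08; payment $983.00; balance $30,718.08
Installment 3: opening $30,718.08; interest $983.00 → $31,701.08; payment $7,618.82; balance $24,082.26
Installment 4: opening $24,082.26; interest $983.00 → $25,065.26; payment $7,618.82; balance $17,446.44
Installment 5: opening $17,446.44; interest $983.00 → $18,429.44; payment $7,618.82; balance $10,810.62
Installment 6: opening $10,810.62; interest $983.00 → $11,793.62; payment $7,618.82; balance $4,174.80
Installment 7: opening $4,174.80; interest $983.00 → $5,157.80; payment $5,157.80; balance $0.00
Total paid: $37,599.08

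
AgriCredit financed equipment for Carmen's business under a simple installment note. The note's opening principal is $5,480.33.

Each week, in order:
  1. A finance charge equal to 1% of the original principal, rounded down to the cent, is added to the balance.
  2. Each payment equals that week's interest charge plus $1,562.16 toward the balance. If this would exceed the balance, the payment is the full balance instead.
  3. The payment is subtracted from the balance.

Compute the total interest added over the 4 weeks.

$219.20

# | Opening | Interest | Payment | End bal
1 | $5,480.33 | $54.80 | $1,616.96 | $3,918.17
2 | $3,918.17 | $54.80 | $1,616.96 | $2,356.01
3 | $2,356.01 | $54.80 | $1,616.96 | $793.85
4 | $793.85 | $54.80 | $848.65 | $0.00
Total interest: $54.80 + $54.80 + $54.80 + $54.80 = $219.20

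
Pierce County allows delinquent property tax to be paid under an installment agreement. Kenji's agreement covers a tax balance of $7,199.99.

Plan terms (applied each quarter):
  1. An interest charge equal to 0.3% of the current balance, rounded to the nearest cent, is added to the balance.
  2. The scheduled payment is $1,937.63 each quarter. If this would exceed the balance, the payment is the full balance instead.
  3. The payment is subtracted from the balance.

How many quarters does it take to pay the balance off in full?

Quarter 1: opening $7,199.99; interest $21.60 → $7,221.59; payment $1,937.63; balance $5,283.96
Quarter 2: opening $5,283.96; interest $15.85 → $5,299.81; payment $1,937.63; balance $3,362.18
Quarter 3: opening $3,362.18; interest $10.09 → $3,372.27; payment $1,937.63; balance $1,434.64
Quarter 4: opening $1,434.64; interest $4.30 → $1,438.94; payment $1,438.94; balance $0.00
Balance reaches $0.00 in quarter 4.

4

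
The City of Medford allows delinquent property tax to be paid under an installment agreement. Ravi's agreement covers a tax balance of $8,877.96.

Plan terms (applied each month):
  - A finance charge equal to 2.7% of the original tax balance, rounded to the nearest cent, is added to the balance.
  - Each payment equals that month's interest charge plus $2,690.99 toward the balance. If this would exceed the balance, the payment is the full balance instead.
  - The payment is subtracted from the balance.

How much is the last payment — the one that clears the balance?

$1,044.69

Month 1: opening $8,877.96; interest $239.70 → $9,117.66; payment $2,930.69; balance $6,186.97
Month 2: opening $6,186.97; interest $239.70 → $6,426.67; payment $2,930.69; balance $3,495.98
Month 3: opening $3,495.98; interest $239.70 → $3,735.68; payment $2,930.69; balance $804.99
Month 4: opening $804.99; interest $239.70 → $1,044.69; payment $1,044.69; balance $0.00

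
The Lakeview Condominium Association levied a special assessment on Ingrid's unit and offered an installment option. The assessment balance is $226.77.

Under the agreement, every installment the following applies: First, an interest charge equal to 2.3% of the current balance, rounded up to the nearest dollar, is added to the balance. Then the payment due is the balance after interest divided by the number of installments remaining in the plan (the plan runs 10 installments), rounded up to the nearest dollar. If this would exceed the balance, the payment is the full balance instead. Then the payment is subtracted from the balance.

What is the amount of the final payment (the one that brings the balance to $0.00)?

# | Opening | Interest | Payment | End bal
1 | $226.77 | $6.00 | $24.00 | $208.77
2 | $208.77 | $5.00 | $24.00 | $189.77
3 | $189.77 | $5.00 | $25.00 | $169.77
4 | $169.77 | $4.00 | $25.00 | $148.77
5 | $148.77 | $4.00 | $26.00 | $126.77
6 | $126.77 | $3.00 | $26.00 | $103.77
7 | $103.77 | $3.00 | $27.00 | $79.77
8 | $79.77 | $2.00 | $28.00 | $53.77
9 | $53.77 | $2.00 | $28.00 | $27.77
10 | $27.77 | $1.00 | $28.77 | $0.00

$28.77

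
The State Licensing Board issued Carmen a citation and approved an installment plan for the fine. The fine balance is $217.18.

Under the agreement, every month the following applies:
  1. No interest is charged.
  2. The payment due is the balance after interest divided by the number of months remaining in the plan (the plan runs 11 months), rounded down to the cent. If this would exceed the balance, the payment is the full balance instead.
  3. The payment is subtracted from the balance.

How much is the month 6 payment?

Month 1: $217.18 − $19.74 → $197.44
Month 2: $197.44 − $19.74 → $177.70
Month 3: $177.70 − $19.74 → $157.96
Month 4: $157.96 − $19.74 → $138.22
Month 5: $138.22 − $19.74 → $118.48
Month 6: $118.48 − $19.74 → $98.74

$19.74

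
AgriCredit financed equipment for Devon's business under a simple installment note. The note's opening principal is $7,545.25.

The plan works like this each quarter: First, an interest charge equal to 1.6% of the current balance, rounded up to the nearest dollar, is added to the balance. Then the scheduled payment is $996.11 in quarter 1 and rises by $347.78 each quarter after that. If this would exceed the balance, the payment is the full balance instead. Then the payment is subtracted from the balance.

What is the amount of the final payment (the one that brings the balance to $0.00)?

$1,881.13

# | Opening | Interest | Payment | End bal
1 | $7,545.25 | $121.00 | $996.11 | $6,670.14
2 | $6,670.14 | $107.00 | $1,343.89 | $5,433.25
3 | $5,433.25 | $87.00 | $1,691.67 | $3,828.58
4 | $3,828.58 | $62.00 | $2,039.45 | $1,851.13
5 | $1,851.13 | $30.00 | $1,881.13 | $0.00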